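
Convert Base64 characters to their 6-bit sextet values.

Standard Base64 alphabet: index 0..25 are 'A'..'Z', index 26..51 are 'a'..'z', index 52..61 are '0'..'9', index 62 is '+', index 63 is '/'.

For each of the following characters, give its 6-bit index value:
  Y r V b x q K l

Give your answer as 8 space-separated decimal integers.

Answer: 24 43 21 27 49 42 10 37

Derivation:
'Y': A..Z range, ord('Y') − ord('A') = 24
'r': a..z range, 26 + ord('r') − ord('a') = 43
'V': A..Z range, ord('V') − ord('A') = 21
'b': a..z range, 26 + ord('b') − ord('a') = 27
'x': a..z range, 26 + ord('x') − ord('a') = 49
'q': a..z range, 26 + ord('q') − ord('a') = 42
'K': A..Z range, ord('K') − ord('A') = 10
'l': a..z range, 26 + ord('l') − ord('a') = 37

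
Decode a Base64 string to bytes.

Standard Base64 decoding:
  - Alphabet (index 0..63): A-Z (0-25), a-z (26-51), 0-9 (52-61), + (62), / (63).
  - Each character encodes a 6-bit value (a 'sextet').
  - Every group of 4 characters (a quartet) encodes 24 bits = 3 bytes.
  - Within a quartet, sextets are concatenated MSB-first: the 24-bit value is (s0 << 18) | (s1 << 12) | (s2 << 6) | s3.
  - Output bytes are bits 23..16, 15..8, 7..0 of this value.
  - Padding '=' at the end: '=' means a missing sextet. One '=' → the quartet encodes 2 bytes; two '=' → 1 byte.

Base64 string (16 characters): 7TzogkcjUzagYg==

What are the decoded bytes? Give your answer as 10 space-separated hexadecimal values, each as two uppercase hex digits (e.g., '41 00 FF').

Answer: ED 3C E8 82 47 23 53 36 A0 62

Derivation:
After char 0 ('7'=59): chars_in_quartet=1 acc=0x3B bytes_emitted=0
After char 1 ('T'=19): chars_in_quartet=2 acc=0xED3 bytes_emitted=0
After char 2 ('z'=51): chars_in_quartet=3 acc=0x3B4F3 bytes_emitted=0
After char 3 ('o'=40): chars_in_quartet=4 acc=0xED3CE8 -> emit ED 3C E8, reset; bytes_emitted=3
After char 4 ('g'=32): chars_in_quartet=1 acc=0x20 bytes_emitted=3
After char 5 ('k'=36): chars_in_quartet=2 acc=0x824 bytes_emitted=3
After char 6 ('c'=28): chars_in_quartet=3 acc=0x2091C bytes_emitted=3
After char 7 ('j'=35): chars_in_quartet=4 acc=0x824723 -> emit 82 47 23, reset; bytes_emitted=6
After char 8 ('U'=20): chars_in_quartet=1 acc=0x14 bytes_emitted=6
After char 9 ('z'=51): chars_in_quartet=2 acc=0x533 bytes_emitted=6
After char 10 ('a'=26): chars_in_quartet=3 acc=0x14CDA bytes_emitted=6
After char 11 ('g'=32): chars_in_quartet=4 acc=0x5336A0 -> emit 53 36 A0, reset; bytes_emitted=9
After char 12 ('Y'=24): chars_in_quartet=1 acc=0x18 bytes_emitted=9
After char 13 ('g'=32): chars_in_quartet=2 acc=0x620 bytes_emitted=9
Padding '==': partial quartet acc=0x620 -> emit 62; bytes_emitted=10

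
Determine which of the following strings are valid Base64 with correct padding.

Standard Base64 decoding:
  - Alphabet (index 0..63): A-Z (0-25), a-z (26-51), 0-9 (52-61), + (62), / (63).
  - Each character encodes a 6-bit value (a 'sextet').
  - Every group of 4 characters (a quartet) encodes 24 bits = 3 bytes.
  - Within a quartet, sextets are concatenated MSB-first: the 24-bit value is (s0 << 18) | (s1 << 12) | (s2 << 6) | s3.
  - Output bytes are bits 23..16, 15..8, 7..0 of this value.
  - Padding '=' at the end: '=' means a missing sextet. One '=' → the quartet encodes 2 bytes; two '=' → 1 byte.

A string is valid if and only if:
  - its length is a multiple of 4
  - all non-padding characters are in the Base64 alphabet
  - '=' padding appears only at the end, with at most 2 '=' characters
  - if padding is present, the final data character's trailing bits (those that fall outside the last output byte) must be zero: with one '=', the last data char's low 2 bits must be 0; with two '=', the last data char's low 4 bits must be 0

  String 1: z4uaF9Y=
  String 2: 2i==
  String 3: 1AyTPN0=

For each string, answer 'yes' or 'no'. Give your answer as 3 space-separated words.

String 1: 'z4uaF9Y=' → valid
String 2: '2i==' → invalid (bad trailing bits)
String 3: '1AyTPN0=' → valid

Answer: yes no yes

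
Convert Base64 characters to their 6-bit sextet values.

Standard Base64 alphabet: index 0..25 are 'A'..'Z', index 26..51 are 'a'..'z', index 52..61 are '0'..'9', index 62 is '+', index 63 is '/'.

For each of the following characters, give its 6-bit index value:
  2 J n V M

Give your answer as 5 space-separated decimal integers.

'2': 0..9 range, 52 + ord('2') − ord('0') = 54
'J': A..Z range, ord('J') − ord('A') = 9
'n': a..z range, 26 + ord('n') − ord('a') = 39
'V': A..Z range, ord('V') − ord('A') = 21
'M': A..Z range, ord('M') − ord('A') = 12

Answer: 54 9 39 21 12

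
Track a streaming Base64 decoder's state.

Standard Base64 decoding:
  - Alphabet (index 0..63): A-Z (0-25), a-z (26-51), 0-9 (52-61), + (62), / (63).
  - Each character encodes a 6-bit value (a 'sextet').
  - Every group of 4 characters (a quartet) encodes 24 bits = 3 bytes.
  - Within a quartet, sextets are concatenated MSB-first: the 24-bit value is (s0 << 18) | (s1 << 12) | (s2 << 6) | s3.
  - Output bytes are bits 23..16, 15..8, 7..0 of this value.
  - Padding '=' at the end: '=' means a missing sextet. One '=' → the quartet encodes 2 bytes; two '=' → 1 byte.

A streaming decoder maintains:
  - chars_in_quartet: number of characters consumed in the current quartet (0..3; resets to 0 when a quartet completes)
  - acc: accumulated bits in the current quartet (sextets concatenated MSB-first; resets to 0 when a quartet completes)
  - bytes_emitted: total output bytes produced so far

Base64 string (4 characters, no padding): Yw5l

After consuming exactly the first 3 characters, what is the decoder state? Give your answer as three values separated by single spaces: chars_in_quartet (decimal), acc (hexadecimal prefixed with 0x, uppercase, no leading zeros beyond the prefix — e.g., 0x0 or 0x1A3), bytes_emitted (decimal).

Answer: 3 0x18C39 0

Derivation:
After char 0 ('Y'=24): chars_in_quartet=1 acc=0x18 bytes_emitted=0
After char 1 ('w'=48): chars_in_quartet=2 acc=0x630 bytes_emitted=0
After char 2 ('5'=57): chars_in_quartet=3 acc=0x18C39 bytes_emitted=0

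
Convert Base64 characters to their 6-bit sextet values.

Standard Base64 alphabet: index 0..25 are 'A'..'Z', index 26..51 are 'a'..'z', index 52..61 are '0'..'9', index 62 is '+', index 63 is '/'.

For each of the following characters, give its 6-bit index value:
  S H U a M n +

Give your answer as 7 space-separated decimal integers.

Answer: 18 7 20 26 12 39 62

Derivation:
'S': A..Z range, ord('S') − ord('A') = 18
'H': A..Z range, ord('H') − ord('A') = 7
'U': A..Z range, ord('U') − ord('A') = 20
'a': a..z range, 26 + ord('a') − ord('a') = 26
'M': A..Z range, ord('M') − ord('A') = 12
'n': a..z range, 26 + ord('n') − ord('a') = 39
'+': index 62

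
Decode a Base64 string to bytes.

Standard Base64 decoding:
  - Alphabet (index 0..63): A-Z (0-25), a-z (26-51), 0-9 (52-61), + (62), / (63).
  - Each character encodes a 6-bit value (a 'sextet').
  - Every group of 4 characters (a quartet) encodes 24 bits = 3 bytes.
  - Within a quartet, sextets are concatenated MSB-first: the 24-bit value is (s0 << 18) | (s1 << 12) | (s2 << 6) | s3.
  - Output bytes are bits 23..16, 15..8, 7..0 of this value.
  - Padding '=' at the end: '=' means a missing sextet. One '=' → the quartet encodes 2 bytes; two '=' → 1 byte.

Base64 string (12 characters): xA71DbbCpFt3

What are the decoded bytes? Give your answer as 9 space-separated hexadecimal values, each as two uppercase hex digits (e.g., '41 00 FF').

Answer: C4 0E F5 0D B6 C2 A4 5B 77

Derivation:
After char 0 ('x'=49): chars_in_quartet=1 acc=0x31 bytes_emitted=0
After char 1 ('A'=0): chars_in_quartet=2 acc=0xC40 bytes_emitted=0
After char 2 ('7'=59): chars_in_quartet=3 acc=0x3103B bytes_emitted=0
After char 3 ('1'=53): chars_in_quartet=4 acc=0xC40EF5 -> emit C4 0E F5, reset; bytes_emitted=3
After char 4 ('D'=3): chars_in_quartet=1 acc=0x3 bytes_emitted=3
After char 5 ('b'=27): chars_in_quartet=2 acc=0xDB bytes_emitted=3
After char 6 ('b'=27): chars_in_quartet=3 acc=0x36DB bytes_emitted=3
After char 7 ('C'=2): chars_in_quartet=4 acc=0xDB6C2 -> emit 0D B6 C2, reset; bytes_emitted=6
After char 8 ('p'=41): chars_in_quartet=1 acc=0x29 bytes_emitted=6
After char 9 ('F'=5): chars_in_quartet=2 acc=0xA45 bytes_emitted=6
After char 10 ('t'=45): chars_in_quartet=3 acc=0x2916D bytes_emitted=6
After char 11 ('3'=55): chars_in_quartet=4 acc=0xA45B77 -> emit A4 5B 77, reset; bytes_emitted=9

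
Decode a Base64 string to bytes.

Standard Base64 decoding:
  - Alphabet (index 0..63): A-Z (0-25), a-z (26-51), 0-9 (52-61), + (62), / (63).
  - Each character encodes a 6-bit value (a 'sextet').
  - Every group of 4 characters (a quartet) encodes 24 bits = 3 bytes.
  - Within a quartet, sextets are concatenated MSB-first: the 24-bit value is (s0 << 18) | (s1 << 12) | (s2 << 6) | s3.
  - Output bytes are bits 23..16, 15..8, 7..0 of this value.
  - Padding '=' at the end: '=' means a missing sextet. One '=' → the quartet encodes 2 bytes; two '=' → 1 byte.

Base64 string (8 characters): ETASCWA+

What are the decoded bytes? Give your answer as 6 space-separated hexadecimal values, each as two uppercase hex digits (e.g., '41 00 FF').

Answer: 11 30 12 09 60 3E

Derivation:
After char 0 ('E'=4): chars_in_quartet=1 acc=0x4 bytes_emitted=0
After char 1 ('T'=19): chars_in_quartet=2 acc=0x113 bytes_emitted=0
After char 2 ('A'=0): chars_in_quartet=3 acc=0x44C0 bytes_emitted=0
After char 3 ('S'=18): chars_in_quartet=4 acc=0x113012 -> emit 11 30 12, reset; bytes_emitted=3
After char 4 ('C'=2): chars_in_quartet=1 acc=0x2 bytes_emitted=3
After char 5 ('W'=22): chars_in_quartet=2 acc=0x96 bytes_emitted=3
After char 6 ('A'=0): chars_in_quartet=3 acc=0x2580 bytes_emitted=3
After char 7 ('+'=62): chars_in_quartet=4 acc=0x9603E -> emit 09 60 3E, reset; bytes_emitted=6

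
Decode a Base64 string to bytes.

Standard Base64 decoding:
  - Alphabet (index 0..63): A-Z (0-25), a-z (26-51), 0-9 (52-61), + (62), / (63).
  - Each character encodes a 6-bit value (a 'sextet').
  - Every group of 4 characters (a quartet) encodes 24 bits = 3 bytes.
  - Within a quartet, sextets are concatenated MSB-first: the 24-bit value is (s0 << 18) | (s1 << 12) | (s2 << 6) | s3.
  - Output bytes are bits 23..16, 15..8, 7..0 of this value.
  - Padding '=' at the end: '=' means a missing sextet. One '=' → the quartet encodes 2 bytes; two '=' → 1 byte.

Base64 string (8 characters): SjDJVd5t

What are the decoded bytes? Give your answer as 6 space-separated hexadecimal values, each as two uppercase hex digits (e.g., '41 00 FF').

After char 0 ('S'=18): chars_in_quartet=1 acc=0x12 bytes_emitted=0
After char 1 ('j'=35): chars_in_quartet=2 acc=0x4A3 bytes_emitted=0
After char 2 ('D'=3): chars_in_quartet=3 acc=0x128C3 bytes_emitted=0
After char 3 ('J'=9): chars_in_quartet=4 acc=0x4A30C9 -> emit 4A 30 C9, reset; bytes_emitted=3
After char 4 ('V'=21): chars_in_quartet=1 acc=0x15 bytes_emitted=3
After char 5 ('d'=29): chars_in_quartet=2 acc=0x55D bytes_emitted=3
After char 6 ('5'=57): chars_in_quartet=3 acc=0x15779 bytes_emitted=3
After char 7 ('t'=45): chars_in_quartet=4 acc=0x55DE6D -> emit 55 DE 6D, reset; bytes_emitted=6

Answer: 4A 30 C9 55 DE 6D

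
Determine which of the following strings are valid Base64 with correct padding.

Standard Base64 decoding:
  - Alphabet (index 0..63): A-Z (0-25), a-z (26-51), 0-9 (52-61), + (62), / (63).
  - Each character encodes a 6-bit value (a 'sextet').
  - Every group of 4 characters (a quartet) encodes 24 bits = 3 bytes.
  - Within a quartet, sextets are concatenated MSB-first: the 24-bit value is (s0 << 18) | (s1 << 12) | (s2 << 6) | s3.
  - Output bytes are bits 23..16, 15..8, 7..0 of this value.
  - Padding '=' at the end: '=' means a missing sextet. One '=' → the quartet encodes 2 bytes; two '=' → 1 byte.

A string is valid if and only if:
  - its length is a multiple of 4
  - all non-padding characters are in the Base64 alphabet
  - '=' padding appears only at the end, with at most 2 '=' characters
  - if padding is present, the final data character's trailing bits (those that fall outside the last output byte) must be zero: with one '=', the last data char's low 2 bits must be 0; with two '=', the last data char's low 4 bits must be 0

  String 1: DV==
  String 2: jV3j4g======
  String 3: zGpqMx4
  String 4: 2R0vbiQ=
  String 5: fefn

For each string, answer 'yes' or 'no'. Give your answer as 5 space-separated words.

Answer: no no no yes yes

Derivation:
String 1: 'DV==' → invalid (bad trailing bits)
String 2: 'jV3j4g======' → invalid (6 pad chars (max 2))
String 3: 'zGpqMx4' → invalid (len=7 not mult of 4)
String 4: '2R0vbiQ=' → valid
String 5: 'fefn' → valid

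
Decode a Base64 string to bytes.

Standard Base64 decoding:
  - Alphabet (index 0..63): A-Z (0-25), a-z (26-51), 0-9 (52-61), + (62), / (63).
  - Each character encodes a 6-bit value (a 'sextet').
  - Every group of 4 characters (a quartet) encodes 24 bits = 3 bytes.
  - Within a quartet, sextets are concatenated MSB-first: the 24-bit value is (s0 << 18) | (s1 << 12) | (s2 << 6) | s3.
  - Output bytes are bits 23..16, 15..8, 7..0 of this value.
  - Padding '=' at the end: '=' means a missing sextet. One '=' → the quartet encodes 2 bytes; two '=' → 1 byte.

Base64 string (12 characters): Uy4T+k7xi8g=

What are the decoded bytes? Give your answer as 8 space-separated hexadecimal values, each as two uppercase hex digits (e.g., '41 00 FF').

After char 0 ('U'=20): chars_in_quartet=1 acc=0x14 bytes_emitted=0
After char 1 ('y'=50): chars_in_quartet=2 acc=0x532 bytes_emitted=0
After char 2 ('4'=56): chars_in_quartet=3 acc=0x14CB8 bytes_emitted=0
After char 3 ('T'=19): chars_in_quartet=4 acc=0x532E13 -> emit 53 2E 13, reset; bytes_emitted=3
After char 4 ('+'=62): chars_in_quartet=1 acc=0x3E bytes_emitted=3
After char 5 ('k'=36): chars_in_quartet=2 acc=0xFA4 bytes_emitted=3
After char 6 ('7'=59): chars_in_quartet=3 acc=0x3E93B bytes_emitted=3
After char 7 ('x'=49): chars_in_quartet=4 acc=0xFA4EF1 -> emit FA 4E F1, reset; bytes_emitted=6
After char 8 ('i'=34): chars_in_quartet=1 acc=0x22 bytes_emitted=6
After char 9 ('8'=60): chars_in_quartet=2 acc=0x8BC bytes_emitted=6
After char 10 ('g'=32): chars_in_quartet=3 acc=0x22F20 bytes_emitted=6
Padding '=': partial quartet acc=0x22F20 -> emit 8B C8; bytes_emitted=8

Answer: 53 2E 13 FA 4E F1 8B C8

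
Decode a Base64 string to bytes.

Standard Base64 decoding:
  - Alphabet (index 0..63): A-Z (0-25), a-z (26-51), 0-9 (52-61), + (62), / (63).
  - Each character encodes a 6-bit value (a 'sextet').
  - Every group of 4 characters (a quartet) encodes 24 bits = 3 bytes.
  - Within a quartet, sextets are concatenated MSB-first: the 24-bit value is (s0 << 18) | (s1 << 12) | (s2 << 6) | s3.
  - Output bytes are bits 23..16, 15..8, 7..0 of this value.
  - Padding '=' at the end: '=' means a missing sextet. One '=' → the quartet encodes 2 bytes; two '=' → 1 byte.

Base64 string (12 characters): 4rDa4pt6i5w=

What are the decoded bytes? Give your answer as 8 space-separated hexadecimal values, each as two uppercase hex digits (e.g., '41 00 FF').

After char 0 ('4'=56): chars_in_quartet=1 acc=0x38 bytes_emitted=0
After char 1 ('r'=43): chars_in_quartet=2 acc=0xE2B bytes_emitted=0
After char 2 ('D'=3): chars_in_quartet=3 acc=0x38AC3 bytes_emitted=0
After char 3 ('a'=26): chars_in_quartet=4 acc=0xE2B0DA -> emit E2 B0 DA, reset; bytes_emitted=3
After char 4 ('4'=56): chars_in_quartet=1 acc=0x38 bytes_emitted=3
After char 5 ('p'=41): chars_in_quartet=2 acc=0xE29 bytes_emitted=3
After char 6 ('t'=45): chars_in_quartet=3 acc=0x38A6D bytes_emitted=3
After char 7 ('6'=58): chars_in_quartet=4 acc=0xE29B7A -> emit E2 9B 7A, reset; bytes_emitted=6
After char 8 ('i'=34): chars_in_quartet=1 acc=0x22 bytes_emitted=6
After char 9 ('5'=57): chars_in_quartet=2 acc=0x8B9 bytes_emitted=6
After char 10 ('w'=48): chars_in_quartet=3 acc=0x22E70 bytes_emitted=6
Padding '=': partial quartet acc=0x22E70 -> emit 8B 9C; bytes_emitted=8

Answer: E2 B0 DA E2 9B 7A 8B 9C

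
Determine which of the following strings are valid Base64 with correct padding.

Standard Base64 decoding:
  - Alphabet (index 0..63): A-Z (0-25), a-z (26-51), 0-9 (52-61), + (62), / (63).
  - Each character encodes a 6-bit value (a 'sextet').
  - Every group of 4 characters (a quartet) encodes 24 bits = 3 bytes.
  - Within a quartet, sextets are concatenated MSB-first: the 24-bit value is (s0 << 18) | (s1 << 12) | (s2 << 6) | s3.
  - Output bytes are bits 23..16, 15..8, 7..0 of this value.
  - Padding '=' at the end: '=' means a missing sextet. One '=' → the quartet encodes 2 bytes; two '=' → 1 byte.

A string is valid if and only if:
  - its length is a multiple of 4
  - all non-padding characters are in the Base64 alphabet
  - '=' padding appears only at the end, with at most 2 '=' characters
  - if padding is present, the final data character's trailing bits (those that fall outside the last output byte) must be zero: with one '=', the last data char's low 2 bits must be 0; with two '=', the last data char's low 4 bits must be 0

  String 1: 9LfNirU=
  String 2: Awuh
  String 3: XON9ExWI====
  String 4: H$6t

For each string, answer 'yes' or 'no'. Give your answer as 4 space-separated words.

String 1: '9LfNirU=' → valid
String 2: 'Awuh' → valid
String 3: 'XON9ExWI====' → invalid (4 pad chars (max 2))
String 4: 'H$6t' → invalid (bad char(s): ['$'])

Answer: yes yes no no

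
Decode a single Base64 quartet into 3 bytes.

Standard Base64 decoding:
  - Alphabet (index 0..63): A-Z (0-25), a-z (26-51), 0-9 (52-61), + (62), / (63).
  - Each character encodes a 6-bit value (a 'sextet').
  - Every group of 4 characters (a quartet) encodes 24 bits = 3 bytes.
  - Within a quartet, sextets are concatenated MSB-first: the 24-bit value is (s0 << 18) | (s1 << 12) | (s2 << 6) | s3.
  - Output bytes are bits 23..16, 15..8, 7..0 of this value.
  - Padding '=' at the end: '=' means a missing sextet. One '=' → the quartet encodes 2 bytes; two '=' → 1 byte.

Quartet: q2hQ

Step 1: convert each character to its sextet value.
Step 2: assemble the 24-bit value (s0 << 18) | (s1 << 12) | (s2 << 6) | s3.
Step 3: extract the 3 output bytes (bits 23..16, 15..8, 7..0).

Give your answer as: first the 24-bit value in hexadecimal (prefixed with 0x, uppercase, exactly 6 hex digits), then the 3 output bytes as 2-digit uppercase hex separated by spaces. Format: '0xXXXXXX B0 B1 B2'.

Answer: 0xAB6850 AB 68 50

Derivation:
Sextets: q=42, 2=54, h=33, Q=16
24-bit: (42<<18) | (54<<12) | (33<<6) | 16
      = 0xA80000 | 0x036000 | 0x000840 | 0x000010
      = 0xAB6850
Bytes: (v>>16)&0xFF=AB, (v>>8)&0xFF=68, v&0xFF=50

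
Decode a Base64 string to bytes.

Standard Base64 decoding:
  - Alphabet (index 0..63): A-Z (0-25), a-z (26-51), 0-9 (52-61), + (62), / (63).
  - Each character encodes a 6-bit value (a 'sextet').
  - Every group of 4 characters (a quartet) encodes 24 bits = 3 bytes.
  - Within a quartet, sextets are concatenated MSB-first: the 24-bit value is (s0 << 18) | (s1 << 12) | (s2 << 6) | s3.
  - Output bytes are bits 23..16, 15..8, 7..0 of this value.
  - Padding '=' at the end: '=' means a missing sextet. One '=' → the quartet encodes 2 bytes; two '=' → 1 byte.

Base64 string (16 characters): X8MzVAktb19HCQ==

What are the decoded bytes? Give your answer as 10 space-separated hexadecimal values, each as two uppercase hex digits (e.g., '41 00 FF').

Answer: 5F C3 33 54 09 2D 6F 5F 47 09

Derivation:
After char 0 ('X'=23): chars_in_quartet=1 acc=0x17 bytes_emitted=0
After char 1 ('8'=60): chars_in_quartet=2 acc=0x5FC bytes_emitted=0
After char 2 ('M'=12): chars_in_quartet=3 acc=0x17F0C bytes_emitted=0
After char 3 ('z'=51): chars_in_quartet=4 acc=0x5FC333 -> emit 5F C3 33, reset; bytes_emitted=3
After char 4 ('V'=21): chars_in_quartet=1 acc=0x15 bytes_emitted=3
After char 5 ('A'=0): chars_in_quartet=2 acc=0x540 bytes_emitted=3
After char 6 ('k'=36): chars_in_quartet=3 acc=0x15024 bytes_emitted=3
After char 7 ('t'=45): chars_in_quartet=4 acc=0x54092D -> emit 54 09 2D, reset; bytes_emitted=6
After char 8 ('b'=27): chars_in_quartet=1 acc=0x1B bytes_emitted=6
After char 9 ('1'=53): chars_in_quartet=2 acc=0x6F5 bytes_emitted=6
After char 10 ('9'=61): chars_in_quartet=3 acc=0x1BD7D bytes_emitted=6
After char 11 ('H'=7): chars_in_quartet=4 acc=0x6F5F47 -> emit 6F 5F 47, reset; bytes_emitted=9
After char 12 ('C'=2): chars_in_quartet=1 acc=0x2 bytes_emitted=9
After char 13 ('Q'=16): chars_in_quartet=2 acc=0x90 bytes_emitted=9
Padding '==': partial quartet acc=0x90 -> emit 09; bytes_emitted=10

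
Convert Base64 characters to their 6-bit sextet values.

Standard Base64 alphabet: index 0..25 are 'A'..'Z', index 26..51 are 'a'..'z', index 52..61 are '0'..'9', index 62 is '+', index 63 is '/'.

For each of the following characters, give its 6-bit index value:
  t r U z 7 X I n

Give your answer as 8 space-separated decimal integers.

Answer: 45 43 20 51 59 23 8 39

Derivation:
't': a..z range, 26 + ord('t') − ord('a') = 45
'r': a..z range, 26 + ord('r') − ord('a') = 43
'U': A..Z range, ord('U') − ord('A') = 20
'z': a..z range, 26 + ord('z') − ord('a') = 51
'7': 0..9 range, 52 + ord('7') − ord('0') = 59
'X': A..Z range, ord('X') − ord('A') = 23
'I': A..Z range, ord('I') − ord('A') = 8
'n': a..z range, 26 + ord('n') − ord('a') = 39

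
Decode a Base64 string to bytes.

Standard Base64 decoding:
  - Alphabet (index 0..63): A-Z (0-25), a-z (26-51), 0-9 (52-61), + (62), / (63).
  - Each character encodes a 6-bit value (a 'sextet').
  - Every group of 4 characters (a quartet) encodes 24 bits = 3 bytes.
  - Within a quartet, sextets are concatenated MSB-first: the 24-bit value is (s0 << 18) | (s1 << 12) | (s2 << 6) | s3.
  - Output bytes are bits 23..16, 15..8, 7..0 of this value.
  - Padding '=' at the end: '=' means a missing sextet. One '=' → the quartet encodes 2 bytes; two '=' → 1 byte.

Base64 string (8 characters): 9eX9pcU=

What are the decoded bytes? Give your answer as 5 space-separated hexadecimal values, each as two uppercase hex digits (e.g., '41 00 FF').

Answer: F5 E5 FD A5 C5

Derivation:
After char 0 ('9'=61): chars_in_quartet=1 acc=0x3D bytes_emitted=0
After char 1 ('e'=30): chars_in_quartet=2 acc=0xF5E bytes_emitted=0
After char 2 ('X'=23): chars_in_quartet=3 acc=0x3D797 bytes_emitted=0
After char 3 ('9'=61): chars_in_quartet=4 acc=0xF5E5FD -> emit F5 E5 FD, reset; bytes_emitted=3
After char 4 ('p'=41): chars_in_quartet=1 acc=0x29 bytes_emitted=3
After char 5 ('c'=28): chars_in_quartet=2 acc=0xA5C bytes_emitted=3
After char 6 ('U'=20): chars_in_quartet=3 acc=0x29714 bytes_emitted=3
Padding '=': partial quartet acc=0x29714 -> emit A5 C5; bytes_emitted=5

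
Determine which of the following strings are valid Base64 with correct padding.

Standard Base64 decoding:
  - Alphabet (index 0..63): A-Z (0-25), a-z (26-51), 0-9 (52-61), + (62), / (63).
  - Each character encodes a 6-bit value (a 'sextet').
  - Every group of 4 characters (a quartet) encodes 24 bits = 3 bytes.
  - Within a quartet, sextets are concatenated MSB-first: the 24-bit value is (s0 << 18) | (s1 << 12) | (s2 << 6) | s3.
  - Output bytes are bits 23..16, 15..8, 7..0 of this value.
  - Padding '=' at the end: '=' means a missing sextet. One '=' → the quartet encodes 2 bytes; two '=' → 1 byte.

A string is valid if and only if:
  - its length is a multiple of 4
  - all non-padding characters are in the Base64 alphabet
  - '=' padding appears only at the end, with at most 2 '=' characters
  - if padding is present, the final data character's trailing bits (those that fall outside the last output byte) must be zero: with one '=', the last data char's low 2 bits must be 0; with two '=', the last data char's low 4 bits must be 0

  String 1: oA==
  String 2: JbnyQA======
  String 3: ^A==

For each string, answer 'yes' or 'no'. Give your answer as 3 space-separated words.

String 1: 'oA==' → valid
String 2: 'JbnyQA======' → invalid (6 pad chars (max 2))
String 3: '^A==' → invalid (bad char(s): ['^'])

Answer: yes no no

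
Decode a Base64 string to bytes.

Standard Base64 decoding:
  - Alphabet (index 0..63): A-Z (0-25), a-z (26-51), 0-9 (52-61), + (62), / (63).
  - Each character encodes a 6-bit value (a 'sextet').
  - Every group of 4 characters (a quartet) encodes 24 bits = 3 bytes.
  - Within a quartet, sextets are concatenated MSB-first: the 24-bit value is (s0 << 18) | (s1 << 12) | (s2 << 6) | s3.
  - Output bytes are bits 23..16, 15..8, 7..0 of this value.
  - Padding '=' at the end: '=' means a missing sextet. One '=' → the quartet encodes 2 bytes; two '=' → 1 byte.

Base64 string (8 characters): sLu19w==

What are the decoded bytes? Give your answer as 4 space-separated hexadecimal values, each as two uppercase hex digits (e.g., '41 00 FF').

After char 0 ('s'=44): chars_in_quartet=1 acc=0x2C bytes_emitted=0
After char 1 ('L'=11): chars_in_quartet=2 acc=0xB0B bytes_emitted=0
After char 2 ('u'=46): chars_in_quartet=3 acc=0x2C2EE bytes_emitted=0
After char 3 ('1'=53): chars_in_quartet=4 acc=0xB0BBB5 -> emit B0 BB B5, reset; bytes_emitted=3
After char 4 ('9'=61): chars_in_quartet=1 acc=0x3D bytes_emitted=3
After char 5 ('w'=48): chars_in_quartet=2 acc=0xF70 bytes_emitted=3
Padding '==': partial quartet acc=0xF70 -> emit F7; bytes_emitted=4

Answer: B0 BB B5 F7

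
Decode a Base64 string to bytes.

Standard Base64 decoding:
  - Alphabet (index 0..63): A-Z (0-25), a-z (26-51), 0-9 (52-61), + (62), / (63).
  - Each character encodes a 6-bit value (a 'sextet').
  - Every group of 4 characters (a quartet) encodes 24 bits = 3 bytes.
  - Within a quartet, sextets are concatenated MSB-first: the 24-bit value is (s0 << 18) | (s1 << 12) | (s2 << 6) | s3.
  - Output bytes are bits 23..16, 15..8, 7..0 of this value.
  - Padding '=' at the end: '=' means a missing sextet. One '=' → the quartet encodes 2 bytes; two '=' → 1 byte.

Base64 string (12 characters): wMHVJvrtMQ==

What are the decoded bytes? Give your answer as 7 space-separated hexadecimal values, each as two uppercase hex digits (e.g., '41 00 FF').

Answer: C0 C1 D5 26 FA ED 31

Derivation:
After char 0 ('w'=48): chars_in_quartet=1 acc=0x30 bytes_emitted=0
After char 1 ('M'=12): chars_in_quartet=2 acc=0xC0C bytes_emitted=0
After char 2 ('H'=7): chars_in_quartet=3 acc=0x30307 bytes_emitted=0
After char 3 ('V'=21): chars_in_quartet=4 acc=0xC0C1D5 -> emit C0 C1 D5, reset; bytes_emitted=3
After char 4 ('J'=9): chars_in_quartet=1 acc=0x9 bytes_emitted=3
After char 5 ('v'=47): chars_in_quartet=2 acc=0x26F bytes_emitted=3
After char 6 ('r'=43): chars_in_quartet=3 acc=0x9BEB bytes_emitted=3
After char 7 ('t'=45): chars_in_quartet=4 acc=0x26FAED -> emit 26 FA ED, reset; bytes_emitted=6
After char 8 ('M'=12): chars_in_quartet=1 acc=0xC bytes_emitted=6
After char 9 ('Q'=16): chars_in_quartet=2 acc=0x310 bytes_emitted=6
Padding '==': partial quartet acc=0x310 -> emit 31; bytes_emitted=7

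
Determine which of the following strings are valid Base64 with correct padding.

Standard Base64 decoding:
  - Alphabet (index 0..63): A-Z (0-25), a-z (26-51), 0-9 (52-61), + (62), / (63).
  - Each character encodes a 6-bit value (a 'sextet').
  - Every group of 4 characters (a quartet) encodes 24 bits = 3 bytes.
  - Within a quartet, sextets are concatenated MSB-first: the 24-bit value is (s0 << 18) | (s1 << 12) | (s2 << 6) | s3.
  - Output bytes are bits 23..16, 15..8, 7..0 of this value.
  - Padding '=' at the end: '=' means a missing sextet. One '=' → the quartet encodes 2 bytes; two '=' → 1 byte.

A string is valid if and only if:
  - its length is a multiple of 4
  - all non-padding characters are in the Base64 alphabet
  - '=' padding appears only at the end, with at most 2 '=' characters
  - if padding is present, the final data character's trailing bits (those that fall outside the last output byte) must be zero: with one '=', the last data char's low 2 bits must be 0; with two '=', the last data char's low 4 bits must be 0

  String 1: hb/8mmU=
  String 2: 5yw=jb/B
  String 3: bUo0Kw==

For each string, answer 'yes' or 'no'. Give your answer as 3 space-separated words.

Answer: yes no yes

Derivation:
String 1: 'hb/8mmU=' → valid
String 2: '5yw=jb/B' → invalid (bad char(s): ['=']; '=' in middle)
String 3: 'bUo0Kw==' → valid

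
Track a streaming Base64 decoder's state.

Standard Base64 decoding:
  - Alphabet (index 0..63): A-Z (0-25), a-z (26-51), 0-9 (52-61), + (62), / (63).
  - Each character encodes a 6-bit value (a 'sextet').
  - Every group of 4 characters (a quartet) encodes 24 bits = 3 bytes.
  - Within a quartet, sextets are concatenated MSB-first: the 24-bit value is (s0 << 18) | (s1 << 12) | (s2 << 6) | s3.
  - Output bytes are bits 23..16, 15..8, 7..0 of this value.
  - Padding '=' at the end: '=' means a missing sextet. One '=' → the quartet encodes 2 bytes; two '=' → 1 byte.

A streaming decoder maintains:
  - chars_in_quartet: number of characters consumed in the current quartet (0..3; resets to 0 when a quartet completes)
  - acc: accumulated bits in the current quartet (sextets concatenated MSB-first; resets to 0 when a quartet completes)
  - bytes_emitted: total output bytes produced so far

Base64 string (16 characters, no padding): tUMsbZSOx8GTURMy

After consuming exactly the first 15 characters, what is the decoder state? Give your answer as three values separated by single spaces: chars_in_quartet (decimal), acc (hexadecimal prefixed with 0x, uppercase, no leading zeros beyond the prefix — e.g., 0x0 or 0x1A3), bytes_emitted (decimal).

After char 0 ('t'=45): chars_in_quartet=1 acc=0x2D bytes_emitted=0
After char 1 ('U'=20): chars_in_quartet=2 acc=0xB54 bytes_emitted=0
After char 2 ('M'=12): chars_in_quartet=3 acc=0x2D50C bytes_emitted=0
After char 3 ('s'=44): chars_in_quartet=4 acc=0xB5432C -> emit B5 43 2C, reset; bytes_emitted=3
After char 4 ('b'=27): chars_in_quartet=1 acc=0x1B bytes_emitted=3
After char 5 ('Z'=25): chars_in_quartet=2 acc=0x6D9 bytes_emitted=3
After char 6 ('S'=18): chars_in_quartet=3 acc=0x1B652 bytes_emitted=3
After char 7 ('O'=14): chars_in_quartet=4 acc=0x6D948E -> emit 6D 94 8E, reset; bytes_emitted=6
After char 8 ('x'=49): chars_in_quartet=1 acc=0x31 bytes_emitted=6
After char 9 ('8'=60): chars_in_quartet=2 acc=0xC7C bytes_emitted=6
After char 10 ('G'=6): chars_in_quartet=3 acc=0x31F06 bytes_emitted=6
After char 11 ('T'=19): chars_in_quartet=4 acc=0xC7C193 -> emit C7 C1 93, reset; bytes_emitted=9
After char 12 ('U'=20): chars_in_quartet=1 acc=0x14 bytes_emitted=9
After char 13 ('R'=17): chars_in_quartet=2 acc=0x511 bytes_emitted=9
After char 14 ('M'=12): chars_in_quartet=3 acc=0x1444C bytes_emitted=9

Answer: 3 0x1444C 9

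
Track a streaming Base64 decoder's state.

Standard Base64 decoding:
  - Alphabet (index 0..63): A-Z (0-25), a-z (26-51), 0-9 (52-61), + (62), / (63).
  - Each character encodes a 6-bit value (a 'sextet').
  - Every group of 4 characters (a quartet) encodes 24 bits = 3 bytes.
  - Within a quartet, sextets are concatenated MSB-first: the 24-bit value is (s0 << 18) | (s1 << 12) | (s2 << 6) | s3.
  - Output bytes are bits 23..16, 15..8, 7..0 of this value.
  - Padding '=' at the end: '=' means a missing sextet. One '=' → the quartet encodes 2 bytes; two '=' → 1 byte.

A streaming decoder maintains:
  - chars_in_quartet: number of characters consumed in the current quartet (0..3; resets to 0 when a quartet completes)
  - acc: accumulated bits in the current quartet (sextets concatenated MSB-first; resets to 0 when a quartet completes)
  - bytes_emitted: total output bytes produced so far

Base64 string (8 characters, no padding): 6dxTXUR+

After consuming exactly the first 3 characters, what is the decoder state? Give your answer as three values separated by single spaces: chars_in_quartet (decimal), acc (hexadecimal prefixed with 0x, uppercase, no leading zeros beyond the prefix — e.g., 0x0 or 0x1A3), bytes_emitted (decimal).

After char 0 ('6'=58): chars_in_quartet=1 acc=0x3A bytes_emitted=0
After char 1 ('d'=29): chars_in_quartet=2 acc=0xE9D bytes_emitted=0
After char 2 ('x'=49): chars_in_quartet=3 acc=0x3A771 bytes_emitted=0

Answer: 3 0x3A771 0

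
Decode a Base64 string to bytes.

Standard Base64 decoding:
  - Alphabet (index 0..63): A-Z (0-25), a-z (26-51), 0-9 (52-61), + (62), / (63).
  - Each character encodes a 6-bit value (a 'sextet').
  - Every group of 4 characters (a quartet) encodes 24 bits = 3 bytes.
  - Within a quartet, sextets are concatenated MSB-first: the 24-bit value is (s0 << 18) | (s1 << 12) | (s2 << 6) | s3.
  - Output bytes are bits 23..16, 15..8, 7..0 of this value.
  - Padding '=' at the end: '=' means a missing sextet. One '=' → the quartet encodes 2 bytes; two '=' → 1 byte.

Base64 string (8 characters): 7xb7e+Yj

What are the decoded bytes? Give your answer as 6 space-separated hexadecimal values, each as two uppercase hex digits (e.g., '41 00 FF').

Answer: EF 16 FB 7B E6 23

Derivation:
After char 0 ('7'=59): chars_in_quartet=1 acc=0x3B bytes_emitted=0
After char 1 ('x'=49): chars_in_quartet=2 acc=0xEF1 bytes_emitted=0
After char 2 ('b'=27): chars_in_quartet=3 acc=0x3BC5B bytes_emitted=0
After char 3 ('7'=59): chars_in_quartet=4 acc=0xEF16FB -> emit EF 16 FB, reset; bytes_emitted=3
After char 4 ('e'=30): chars_in_quartet=1 acc=0x1E bytes_emitted=3
After char 5 ('+'=62): chars_in_quartet=2 acc=0x7BE bytes_emitted=3
After char 6 ('Y'=24): chars_in_quartet=3 acc=0x1EF98 bytes_emitted=3
After char 7 ('j'=35): chars_in_quartet=4 acc=0x7BE623 -> emit 7B E6 23, reset; bytes_emitted=6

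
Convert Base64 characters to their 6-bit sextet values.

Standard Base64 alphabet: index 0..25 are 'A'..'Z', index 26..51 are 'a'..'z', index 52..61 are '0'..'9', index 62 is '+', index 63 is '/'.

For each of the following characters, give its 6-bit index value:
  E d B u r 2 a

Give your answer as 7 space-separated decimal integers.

'E': A..Z range, ord('E') − ord('A') = 4
'd': a..z range, 26 + ord('d') − ord('a') = 29
'B': A..Z range, ord('B') − ord('A') = 1
'u': a..z range, 26 + ord('u') − ord('a') = 46
'r': a..z range, 26 + ord('r') − ord('a') = 43
'2': 0..9 range, 52 + ord('2') − ord('0') = 54
'a': a..z range, 26 + ord('a') − ord('a') = 26

Answer: 4 29 1 46 43 54 26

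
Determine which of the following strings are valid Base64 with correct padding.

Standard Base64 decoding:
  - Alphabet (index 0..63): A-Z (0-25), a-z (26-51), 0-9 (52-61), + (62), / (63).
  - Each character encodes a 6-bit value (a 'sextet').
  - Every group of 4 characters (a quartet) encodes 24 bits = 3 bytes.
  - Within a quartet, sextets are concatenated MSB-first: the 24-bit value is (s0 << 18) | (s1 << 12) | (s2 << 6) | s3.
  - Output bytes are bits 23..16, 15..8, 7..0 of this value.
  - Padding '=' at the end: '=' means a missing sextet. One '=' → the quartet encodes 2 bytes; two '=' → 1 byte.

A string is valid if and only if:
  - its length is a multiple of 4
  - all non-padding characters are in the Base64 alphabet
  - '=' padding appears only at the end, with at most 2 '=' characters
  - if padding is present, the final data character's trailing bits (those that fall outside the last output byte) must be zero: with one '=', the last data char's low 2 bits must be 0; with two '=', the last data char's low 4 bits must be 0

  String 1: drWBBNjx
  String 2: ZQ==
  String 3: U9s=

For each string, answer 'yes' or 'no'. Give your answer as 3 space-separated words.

String 1: 'drWBBNjx' → valid
String 2: 'ZQ==' → valid
String 3: 'U9s=' → valid

Answer: yes yes yes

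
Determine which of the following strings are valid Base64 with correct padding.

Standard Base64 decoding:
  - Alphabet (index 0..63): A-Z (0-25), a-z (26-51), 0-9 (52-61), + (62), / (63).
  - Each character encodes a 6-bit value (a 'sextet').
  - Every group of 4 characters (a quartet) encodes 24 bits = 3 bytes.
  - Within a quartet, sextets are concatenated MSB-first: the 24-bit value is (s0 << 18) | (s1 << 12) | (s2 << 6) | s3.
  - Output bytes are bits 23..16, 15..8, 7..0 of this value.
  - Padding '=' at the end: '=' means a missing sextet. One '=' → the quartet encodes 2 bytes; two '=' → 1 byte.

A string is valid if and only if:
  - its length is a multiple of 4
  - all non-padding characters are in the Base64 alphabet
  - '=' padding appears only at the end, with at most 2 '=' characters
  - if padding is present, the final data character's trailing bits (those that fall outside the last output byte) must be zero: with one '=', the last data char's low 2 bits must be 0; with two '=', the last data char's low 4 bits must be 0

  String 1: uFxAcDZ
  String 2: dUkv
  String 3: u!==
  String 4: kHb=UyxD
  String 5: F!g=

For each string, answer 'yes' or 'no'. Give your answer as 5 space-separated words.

String 1: 'uFxAcDZ' → invalid (len=7 not mult of 4)
String 2: 'dUkv' → valid
String 3: 'u!==' → invalid (bad char(s): ['!'])
String 4: 'kHb=UyxD' → invalid (bad char(s): ['=']; '=' in middle)
String 5: 'F!g=' → invalid (bad char(s): ['!'])

Answer: no yes no no no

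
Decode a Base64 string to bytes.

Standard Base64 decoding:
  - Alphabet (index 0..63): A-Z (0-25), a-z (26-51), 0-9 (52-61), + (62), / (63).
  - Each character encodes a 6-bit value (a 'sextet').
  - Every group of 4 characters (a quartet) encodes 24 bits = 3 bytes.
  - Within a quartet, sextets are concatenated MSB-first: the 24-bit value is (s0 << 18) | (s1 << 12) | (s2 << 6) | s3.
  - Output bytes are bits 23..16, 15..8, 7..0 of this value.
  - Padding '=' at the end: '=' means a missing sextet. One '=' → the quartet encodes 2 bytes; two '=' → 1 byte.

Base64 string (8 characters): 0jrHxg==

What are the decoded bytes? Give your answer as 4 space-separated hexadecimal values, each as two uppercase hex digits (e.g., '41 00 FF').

After char 0 ('0'=52): chars_in_quartet=1 acc=0x34 bytes_emitted=0
After char 1 ('j'=35): chars_in_quartet=2 acc=0xD23 bytes_emitted=0
After char 2 ('r'=43): chars_in_quartet=3 acc=0x348EB bytes_emitted=0
After char 3 ('H'=7): chars_in_quartet=4 acc=0xD23AC7 -> emit D2 3A C7, reset; bytes_emitted=3
After char 4 ('x'=49): chars_in_quartet=1 acc=0x31 bytes_emitted=3
After char 5 ('g'=32): chars_in_quartet=2 acc=0xC60 bytes_emitted=3
Padding '==': partial quartet acc=0xC60 -> emit C6; bytes_emitted=4

Answer: D2 3A C7 C6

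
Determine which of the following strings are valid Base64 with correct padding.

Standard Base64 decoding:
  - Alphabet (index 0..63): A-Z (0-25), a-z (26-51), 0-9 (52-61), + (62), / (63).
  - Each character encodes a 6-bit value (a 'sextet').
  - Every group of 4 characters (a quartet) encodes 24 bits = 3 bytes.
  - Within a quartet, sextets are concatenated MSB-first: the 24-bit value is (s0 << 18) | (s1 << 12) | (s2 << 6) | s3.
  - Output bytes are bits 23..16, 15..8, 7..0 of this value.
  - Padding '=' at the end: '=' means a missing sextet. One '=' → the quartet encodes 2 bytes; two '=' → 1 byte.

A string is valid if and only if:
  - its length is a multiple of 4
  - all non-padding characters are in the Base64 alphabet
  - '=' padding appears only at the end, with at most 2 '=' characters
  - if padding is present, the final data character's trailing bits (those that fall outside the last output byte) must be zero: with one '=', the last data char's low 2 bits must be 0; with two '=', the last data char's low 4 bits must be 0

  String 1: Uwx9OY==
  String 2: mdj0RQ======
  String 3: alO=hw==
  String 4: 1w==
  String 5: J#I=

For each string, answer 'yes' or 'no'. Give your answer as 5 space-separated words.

Answer: no no no yes no

Derivation:
String 1: 'Uwx9OY==' → invalid (bad trailing bits)
String 2: 'mdj0RQ======' → invalid (6 pad chars (max 2))
String 3: 'alO=hw==' → invalid (bad char(s): ['=']; '=' in middle)
String 4: '1w==' → valid
String 5: 'J#I=' → invalid (bad char(s): ['#'])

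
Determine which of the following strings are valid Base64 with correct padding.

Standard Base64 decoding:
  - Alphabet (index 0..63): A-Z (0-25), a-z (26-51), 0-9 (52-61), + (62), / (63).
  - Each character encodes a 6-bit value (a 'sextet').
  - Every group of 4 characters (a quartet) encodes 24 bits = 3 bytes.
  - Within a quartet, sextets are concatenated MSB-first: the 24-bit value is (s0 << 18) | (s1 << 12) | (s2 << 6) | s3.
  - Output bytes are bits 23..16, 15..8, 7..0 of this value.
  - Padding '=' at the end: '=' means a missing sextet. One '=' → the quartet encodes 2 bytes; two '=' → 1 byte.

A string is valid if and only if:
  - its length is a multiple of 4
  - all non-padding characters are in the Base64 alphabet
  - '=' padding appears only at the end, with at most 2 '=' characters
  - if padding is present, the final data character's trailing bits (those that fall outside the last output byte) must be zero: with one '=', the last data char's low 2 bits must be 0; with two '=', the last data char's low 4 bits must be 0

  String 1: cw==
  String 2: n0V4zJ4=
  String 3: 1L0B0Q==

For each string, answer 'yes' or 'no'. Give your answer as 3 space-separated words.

String 1: 'cw==' → valid
String 2: 'n0V4zJ4=' → valid
String 3: '1L0B0Q==' → valid

Answer: yes yes yes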